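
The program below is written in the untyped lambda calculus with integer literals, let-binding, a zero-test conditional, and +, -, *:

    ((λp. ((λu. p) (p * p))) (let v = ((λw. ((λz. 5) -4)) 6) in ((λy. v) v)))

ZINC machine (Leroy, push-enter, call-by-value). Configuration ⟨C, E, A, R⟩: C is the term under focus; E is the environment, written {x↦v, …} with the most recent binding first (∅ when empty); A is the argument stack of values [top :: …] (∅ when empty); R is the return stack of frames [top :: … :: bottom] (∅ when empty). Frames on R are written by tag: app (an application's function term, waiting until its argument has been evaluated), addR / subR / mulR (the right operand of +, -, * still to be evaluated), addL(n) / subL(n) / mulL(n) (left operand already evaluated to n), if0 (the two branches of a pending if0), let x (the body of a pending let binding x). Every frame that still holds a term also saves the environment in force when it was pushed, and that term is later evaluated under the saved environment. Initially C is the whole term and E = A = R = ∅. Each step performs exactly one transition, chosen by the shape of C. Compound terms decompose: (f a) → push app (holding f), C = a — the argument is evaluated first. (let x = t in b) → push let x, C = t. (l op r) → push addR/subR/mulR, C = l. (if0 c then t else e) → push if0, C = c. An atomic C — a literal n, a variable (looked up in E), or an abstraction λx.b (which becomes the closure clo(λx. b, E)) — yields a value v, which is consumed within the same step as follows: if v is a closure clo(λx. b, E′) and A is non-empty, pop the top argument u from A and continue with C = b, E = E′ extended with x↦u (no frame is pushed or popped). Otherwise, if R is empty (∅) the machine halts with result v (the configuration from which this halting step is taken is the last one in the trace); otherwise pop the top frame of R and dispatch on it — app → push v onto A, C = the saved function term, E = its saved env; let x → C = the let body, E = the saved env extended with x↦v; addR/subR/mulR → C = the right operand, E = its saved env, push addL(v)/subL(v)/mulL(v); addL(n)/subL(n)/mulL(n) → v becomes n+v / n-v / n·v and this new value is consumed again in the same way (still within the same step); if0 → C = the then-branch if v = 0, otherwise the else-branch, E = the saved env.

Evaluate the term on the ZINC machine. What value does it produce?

Answer: 5

Derivation:
t=0: [C=((λp. ((λu. p) (p * p))) (let v = ((λw. ((λz. 5) -4)) 6) in ((λy. v) v))) | E=∅ | A=∅ | R=∅]
t=1: [C=(let v = ((λw. ((λz. 5) -4)) 6) in ((λy. v) v)) | E=∅ | A=∅ | R=[app]]
t=2: [C=((λw. ((λz. 5) -4)) 6) | E=∅ | A=∅ | R=[let v :: app]]
t=3: [C=6 | E=∅ | A=∅ | R=[app :: let v :: app]]
t=4: [C=(λw. ((λz. 5) -4)) | E=∅ | A=[6] | R=[let v :: app]]
t=5: [C=((λz. 5) -4) | E={w↦6} | A=∅ | R=[let v :: app]]
t=6: [C=-4 | E={w↦6} | A=∅ | R=[app :: let v :: app]]
t=7: [C=(λz. 5) | E={w↦6} | A=[-4] | R=[let v :: app]]
t=8: [C=5 | E={z↦-4, w↦6} | A=∅ | R=[let v :: app]]
t=9: [C=((λy. v) v) | E={v↦5} | A=∅ | R=[app]]
t=10: [C=v | E={v↦5} | A=∅ | R=[app :: app]]
t=11: [C=(λy. v) | E={v↦5} | A=[5] | R=[app]]
t=12: [C=v | E={y↦5, v↦5} | A=∅ | R=[app]]
t=13: [C=(λp. ((λu. p) (p * p))) | E=∅ | A=[5] | R=∅]
t=14: [C=((λu. p) (p * p)) | E={p↦5} | A=∅ | R=∅]
t=15: [C=(p * p) | E={p↦5} | A=∅ | R=[app]]
t=16: [C=p | E={p↦5} | A=∅ | R=[mulR :: app]]
t=17: [C=p | E={p↦5} | A=∅ | R=[mulL(5) :: app]]
t=18: [C=(λu. p) | E={p↦5} | A=[25] | R=∅]
t=19: [C=p | E={u↦25, p↦5} | A=∅ | R=∅]
→ final value 5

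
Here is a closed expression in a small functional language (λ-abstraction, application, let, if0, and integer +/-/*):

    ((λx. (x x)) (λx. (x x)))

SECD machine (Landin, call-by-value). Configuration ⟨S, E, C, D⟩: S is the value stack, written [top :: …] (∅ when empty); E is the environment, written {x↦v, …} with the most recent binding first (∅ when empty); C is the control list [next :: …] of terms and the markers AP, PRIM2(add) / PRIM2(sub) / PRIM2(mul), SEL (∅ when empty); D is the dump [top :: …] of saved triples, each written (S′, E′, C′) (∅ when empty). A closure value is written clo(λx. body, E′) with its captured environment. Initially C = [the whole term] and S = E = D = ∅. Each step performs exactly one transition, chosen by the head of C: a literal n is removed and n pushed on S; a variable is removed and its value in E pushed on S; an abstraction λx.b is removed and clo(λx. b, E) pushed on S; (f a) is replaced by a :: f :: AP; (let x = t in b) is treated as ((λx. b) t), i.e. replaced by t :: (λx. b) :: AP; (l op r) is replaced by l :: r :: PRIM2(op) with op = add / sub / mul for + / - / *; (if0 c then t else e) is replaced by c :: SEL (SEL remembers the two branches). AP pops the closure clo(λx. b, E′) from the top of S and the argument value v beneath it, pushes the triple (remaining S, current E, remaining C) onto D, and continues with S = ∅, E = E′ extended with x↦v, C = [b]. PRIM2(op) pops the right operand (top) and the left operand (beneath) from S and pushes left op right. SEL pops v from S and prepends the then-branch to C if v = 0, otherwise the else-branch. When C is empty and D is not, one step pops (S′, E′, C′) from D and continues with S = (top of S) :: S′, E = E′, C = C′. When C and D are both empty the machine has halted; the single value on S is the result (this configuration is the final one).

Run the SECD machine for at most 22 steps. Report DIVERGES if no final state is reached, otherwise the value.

[0] <S=∅, E=∅, C=[((λx. (x x)) (λx. (x x)))], D=∅>
[1] <S=∅, E=∅, C=[(λx. (x x)) :: (λx. (x x)) :: AP], D=∅>
[2] <S=[clo(λx. (x x), ∅)], E=∅, C=[(λx. (x x)) :: AP], D=∅>
[3] <S=[clo(λx. (x x), ∅) :: clo(λx. (x x), ∅)], E=∅, C=[AP], D=∅>
[4] <S=∅, E={x↦clo(λx. (x x), ∅)}, C=[(x x)], D=[(∅, ∅, ∅)]>
[5] <S=∅, E={x↦clo(λx. (x x), ∅)}, C=[x :: x :: AP], D=[(∅, ∅, ∅)]>
[6] <S=[clo(λx. (x x), ∅)], E={x↦clo(λx. (x x), ∅)}, C=[x :: AP], D=[(∅, ∅, ∅)]>
[7] <S=[clo(λx. (x x), ∅) :: clo(λx. (x x), ∅)], E={x↦clo(λx. (x x), ∅)}, C=[AP], D=[(∅, ∅, ∅)]>
[8] <S=∅, E={x↦clo(λx. (x x), ∅)}, C=[(x x)], D=[(∅, {x↦clo(λx. (x x), ∅)}, ∅) :: (∅, ∅, ∅)]>
[9] <S=∅, E={x↦clo(λx. (x x), ∅)}, C=[x :: x :: AP], D=[(∅, {x↦clo(λx. (x x), ∅)}, ∅) :: (∅, ∅, ∅)]>
[10] <S=[clo(λx. (x x), ∅)], E={x↦clo(λx. (x x), ∅)}, C=[x :: AP], D=[(∅, {x↦clo(λx. (x x), ∅)}, ∅) :: (∅, ∅, ∅)]>
[11] <S=[clo(λx. (x x), ∅) :: clo(λx. (x x), ∅)], E={x↦clo(λx. (x x), ∅)}, C=[AP], D=[(∅, {x↦clo(λx. (x x), ∅)}, ∅) :: (∅, ∅, ∅)]>
[12] <S=∅, E={x↦clo(λx. (x x), ∅)}, C=[(x x)], D=[(∅, {x↦clo(λx. (x x), ∅)}, ∅) :: (∅, {x↦clo(λx. (x x), ∅)}, ∅) :: (∅, ∅, ∅)]>
[13] <S=∅, E={x↦clo(λx. (x x), ∅)}, C=[x :: x :: AP], D=[(∅, {x↦clo(λx. (x x), ∅)}, ∅) :: (∅, {x↦clo(λx. (x x), ∅)}, ∅) :: (∅, ∅, ∅)]>
[14] <S=[clo(λx. (x x), ∅)], E={x↦clo(λx. (x x), ∅)}, C=[x :: AP], D=[(∅, {x↦clo(λx. (x x), ∅)}, ∅) :: (∅, {x↦clo(λx. (x x), ∅)}, ∅) :: (∅, ∅, ∅)]>
[15] <S=[clo(λx. (x x), ∅) :: clo(λx. (x x), ∅)], E={x↦clo(λx. (x x), ∅)}, C=[AP], D=[(∅, {x↦clo(λx. (x x), ∅)}, ∅) :: (∅, {x↦clo(λx. (x x), ∅)}, ∅) :: (∅, ∅, ∅)]>
[16] <S=∅, E={x↦clo(λx. (x x), ∅)}, C=[(x x)], D=[(∅, {x↦clo(λx. (x x), ∅)}, ∅) :: (∅, {x↦clo(λx. (x x), ∅)}, ∅) :: (∅, {x↦clo(λx. (x x), ∅)}, ∅) :: (∅, ∅, ∅)]>
[17] <S=∅, E={x↦clo(λx. (x x), ∅)}, C=[x :: x :: AP], D=[(∅, {x↦clo(λx. (x x), ∅)}, ∅) :: (∅, {x↦clo(λx. (x x), ∅)}, ∅) :: (∅, {x↦clo(λx. (x x), ∅)}, ∅) :: (∅, ∅, ∅)]>
[18] <S=[clo(λx. (x x), ∅)], E={x↦clo(λx. (x x), ∅)}, C=[x :: AP], D=[(∅, {x↦clo(λx. (x x), ∅)}, ∅) :: (∅, {x↦clo(λx. (x x), ∅)}, ∅) :: (∅, {x↦clo(λx. (x x), ∅)}, ∅) :: (∅, ∅, ∅)]>
[19] <S=[clo(λx. (x x), ∅) :: clo(λx. (x x), ∅)], E={x↦clo(λx. (x x), ∅)}, C=[AP], D=[(∅, {x↦clo(λx. (x x), ∅)}, ∅) :: (∅, {x↦clo(λx. (x x), ∅)}, ∅) :: (∅, {x↦clo(λx. (x x), ∅)}, ∅) :: (∅, ∅, ∅)]>
[20] <S=∅, E={x↦clo(λx. (x x), ∅)}, C=[(x x)], D=[(∅, {x↦clo(λx. (x x), ∅)}, ∅) :: (∅, {x↦clo(λx. (x x), ∅)}, ∅) :: (∅, {x↦clo(λx. (x x), ∅)}, ∅) :: (∅, {x↦clo(λx. (x x), ∅)}, ∅) :: (∅, ∅, ∅)]>
[21] <S=∅, E={x↦clo(λx. (x x), ∅)}, C=[x :: x :: AP], D=[(∅, {x↦clo(λx. (x x), ∅)}, ∅) :: (∅, {x↦clo(λx. (x x), ∅)}, ∅) :: (∅, {x↦clo(λx. (x x), ∅)}, ∅) :: (∅, {x↦clo(λx. (x x), ∅)}, ∅) :: (∅, ∅, ∅)]>
[22] <S=[clo(λx. (x x), ∅)], E={x↦clo(λx. (x x), ∅)}, C=[x :: AP], D=[(∅, {x↦clo(λx. (x x), ∅)}, ∅) :: (∅, {x↦clo(λx. (x x), ∅)}, ∅) :: (∅, {x↦clo(λx. (x x), ∅)}, ∅) :: (∅, {x↦clo(λx. (x x), ∅)}, ∅) :: (∅, ∅, ∅)]>
→ 22 transitions taken and the configuration is still not final: no result within 22 steps

Answer: DIVERGES (no final state within 22 steps)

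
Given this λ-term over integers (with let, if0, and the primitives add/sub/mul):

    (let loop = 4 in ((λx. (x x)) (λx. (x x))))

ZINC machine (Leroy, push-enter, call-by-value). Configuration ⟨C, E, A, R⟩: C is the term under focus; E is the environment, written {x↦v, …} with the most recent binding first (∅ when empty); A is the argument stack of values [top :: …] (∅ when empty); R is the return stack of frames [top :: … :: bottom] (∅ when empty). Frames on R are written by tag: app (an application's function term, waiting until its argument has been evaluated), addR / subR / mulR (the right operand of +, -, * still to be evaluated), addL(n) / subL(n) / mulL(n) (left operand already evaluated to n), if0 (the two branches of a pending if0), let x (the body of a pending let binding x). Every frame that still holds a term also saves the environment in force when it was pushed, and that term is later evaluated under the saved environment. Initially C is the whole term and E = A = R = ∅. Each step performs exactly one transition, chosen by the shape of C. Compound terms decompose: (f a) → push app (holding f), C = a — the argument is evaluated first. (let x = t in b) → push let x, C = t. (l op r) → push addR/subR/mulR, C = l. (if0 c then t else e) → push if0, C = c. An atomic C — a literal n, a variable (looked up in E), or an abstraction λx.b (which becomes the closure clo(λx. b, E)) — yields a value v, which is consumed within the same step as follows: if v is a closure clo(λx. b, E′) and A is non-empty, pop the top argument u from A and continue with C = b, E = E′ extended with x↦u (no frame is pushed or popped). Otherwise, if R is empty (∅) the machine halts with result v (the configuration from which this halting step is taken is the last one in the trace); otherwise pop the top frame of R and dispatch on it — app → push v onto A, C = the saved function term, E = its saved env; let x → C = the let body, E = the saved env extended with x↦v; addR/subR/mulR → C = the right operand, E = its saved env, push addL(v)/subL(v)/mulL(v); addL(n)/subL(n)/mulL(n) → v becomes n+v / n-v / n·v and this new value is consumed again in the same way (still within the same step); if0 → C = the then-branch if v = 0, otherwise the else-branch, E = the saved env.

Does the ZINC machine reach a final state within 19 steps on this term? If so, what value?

[0] ⟨C=(let loop = 4 in ((λx. (x x)) (λx. (x x)))); E=∅; A=∅; R=∅⟩
[1] ⟨C=4; E=∅; A=∅; R=[let loop]⟩
[2] ⟨C=((λx. (x x)) (λx. (x x))); E={loop↦4}; A=∅; R=∅⟩
[3] ⟨C=(λx. (x x)); E={loop↦4}; A=∅; R=[app]⟩
[4] ⟨C=(λx. (x x)); E={loop↦4}; A=[clo(λx. (x x), {loop↦4})]; R=∅⟩
[5] ⟨C=(x x); E={x↦clo(λx. (x x), {loop↦4}), loop↦4}; A=∅; R=∅⟩
[6] ⟨C=x; E={x↦clo(λx. (x x), {loop↦4}), loop↦4}; A=∅; R=[app]⟩
[7] ⟨C=x; E={x↦clo(λx. (x x), {loop↦4}), loop↦4}; A=[clo(λx. (x x), {loop↦4})]; R=∅⟩
… configuration repeats with period 3 (steps 5–7 recur indefinitely) …

Answer: DIVERGES (no final state within 19 steps)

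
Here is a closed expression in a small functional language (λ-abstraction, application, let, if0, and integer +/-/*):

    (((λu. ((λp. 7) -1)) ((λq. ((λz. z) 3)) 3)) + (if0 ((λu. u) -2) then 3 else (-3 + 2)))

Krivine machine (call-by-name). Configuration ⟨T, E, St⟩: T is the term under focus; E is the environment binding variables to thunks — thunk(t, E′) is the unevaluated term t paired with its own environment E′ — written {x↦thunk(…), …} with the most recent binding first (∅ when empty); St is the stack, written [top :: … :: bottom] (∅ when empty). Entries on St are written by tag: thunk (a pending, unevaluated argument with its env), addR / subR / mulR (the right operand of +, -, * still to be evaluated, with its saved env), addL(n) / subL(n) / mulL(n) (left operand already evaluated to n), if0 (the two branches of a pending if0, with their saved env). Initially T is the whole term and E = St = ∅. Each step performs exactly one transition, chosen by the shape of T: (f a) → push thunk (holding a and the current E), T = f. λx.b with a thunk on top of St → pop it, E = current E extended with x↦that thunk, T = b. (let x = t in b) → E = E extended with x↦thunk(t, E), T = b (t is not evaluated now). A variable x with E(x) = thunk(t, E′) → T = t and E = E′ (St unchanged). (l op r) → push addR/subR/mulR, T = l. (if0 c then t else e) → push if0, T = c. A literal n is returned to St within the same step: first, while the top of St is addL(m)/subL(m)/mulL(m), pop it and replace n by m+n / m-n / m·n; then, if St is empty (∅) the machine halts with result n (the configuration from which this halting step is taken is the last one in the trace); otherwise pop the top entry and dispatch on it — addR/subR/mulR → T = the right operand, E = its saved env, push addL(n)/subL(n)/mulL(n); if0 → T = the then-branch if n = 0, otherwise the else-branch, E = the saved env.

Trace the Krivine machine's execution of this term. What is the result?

t=0: ⟨T=(((λu. ((λp. 7) -1)) ((λq. ((λz. z) 3)) 3)) + (if0 ((λu. u) -2) then 3 else (-3 + 2))); E=∅; St=∅⟩
t=1: ⟨T=((λu. ((λp. 7) -1)) ((λq. ((λz. z) 3)) 3)); E=∅; St=[addR]⟩
t=2: ⟨T=(λu. ((λp. 7) -1)); E=∅; St=[thunk :: addR]⟩
t=3: ⟨T=((λp. 7) -1); E={u↦thunk(((λq. ((λz. z) 3)) 3), ∅)}; St=[addR]⟩
t=4: ⟨T=(λp. 7); E={u↦thunk(((λq. ((λz. z) 3)) 3), ∅)}; St=[thunk :: addR]⟩
t=5: ⟨T=7; E={p↦thunk(-1, {u↦thunk(((λq. ((λz. z) 3)) 3), ∅)}), u↦thunk(((λq. ((λz. z) 3)) 3), ∅)}; St=[addR]⟩
t=6: ⟨T=(if0 ((λu. u) -2) then 3 else (-3 + 2)); E=∅; St=[addL(7)]⟩
t=7: ⟨T=((λu. u) -2); E=∅; St=[if0 :: addL(7)]⟩
t=8: ⟨T=(λu. u); E=∅; St=[thunk :: if0 :: addL(7)]⟩
t=9: ⟨T=u; E={u↦thunk(-2, ∅)}; St=[if0 :: addL(7)]⟩
t=10: ⟨T=-2; E=∅; St=[if0 :: addL(7)]⟩
t=11: ⟨T=(-3 + 2); E=∅; St=[addL(7)]⟩
t=12: ⟨T=-3; E=∅; St=[addR :: addL(7)]⟩
t=13: ⟨T=2; E=∅; St=[addL(-3) :: addL(7)]⟩
→ final value 6

Answer: 6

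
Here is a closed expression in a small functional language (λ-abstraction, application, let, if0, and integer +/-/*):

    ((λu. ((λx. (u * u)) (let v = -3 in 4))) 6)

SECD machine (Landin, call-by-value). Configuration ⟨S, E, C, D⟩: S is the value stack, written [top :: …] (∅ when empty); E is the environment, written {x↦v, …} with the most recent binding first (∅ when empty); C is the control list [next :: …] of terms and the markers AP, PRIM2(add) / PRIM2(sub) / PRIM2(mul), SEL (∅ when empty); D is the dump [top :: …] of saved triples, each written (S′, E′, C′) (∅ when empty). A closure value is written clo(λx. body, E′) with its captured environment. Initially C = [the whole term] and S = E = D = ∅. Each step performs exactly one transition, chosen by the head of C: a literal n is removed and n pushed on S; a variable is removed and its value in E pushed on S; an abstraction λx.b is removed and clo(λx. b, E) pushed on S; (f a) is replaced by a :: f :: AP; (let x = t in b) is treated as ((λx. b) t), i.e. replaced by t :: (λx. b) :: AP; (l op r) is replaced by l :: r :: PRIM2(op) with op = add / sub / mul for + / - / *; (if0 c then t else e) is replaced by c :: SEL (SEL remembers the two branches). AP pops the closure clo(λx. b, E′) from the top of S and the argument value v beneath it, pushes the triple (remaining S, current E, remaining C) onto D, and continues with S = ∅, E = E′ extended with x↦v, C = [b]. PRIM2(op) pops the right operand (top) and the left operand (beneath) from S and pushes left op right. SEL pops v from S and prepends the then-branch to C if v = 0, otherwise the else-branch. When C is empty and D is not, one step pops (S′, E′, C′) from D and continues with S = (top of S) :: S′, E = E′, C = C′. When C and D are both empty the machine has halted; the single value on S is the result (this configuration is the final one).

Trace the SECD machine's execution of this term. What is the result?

[0] <S=∅, E=∅, C=[((λu. ((λx. (u * u)) (let v = -3 in 4))) 6)], D=∅>
[1] <S=∅, E=∅, C=[6 :: (λu. ((λx. (u * u)) (let v = -3 in 4))) :: AP], D=∅>
[2] <S=[6], E=∅, C=[(λu. ((λx. (u * u)) (let v = -3 in 4))) :: AP], D=∅>
[3] <S=[clo(λu. ((λx. (u * u)) (let v = -3 in 4)), ∅) :: 6], E=∅, C=[AP], D=∅>
[4] <S=∅, E={u↦6}, C=[((λx. (u * u)) (let v = -3 in 4))], D=[(∅, ∅, ∅)]>
[5] <S=∅, E={u↦6}, C=[(let v = -3 in 4) :: (λx. (u * u)) :: AP], D=[(∅, ∅, ∅)]>
[6] <S=∅, E={u↦6}, C=[-3 :: (λv. 4) :: AP :: (λx. (u * u)) :: AP], D=[(∅, ∅, ∅)]>
[7] <S=[-3], E={u↦6}, C=[(λv. 4) :: AP :: (λx. (u * u)) :: AP], D=[(∅, ∅, ∅)]>
[8] <S=[clo(λv. 4, {u↦6}) :: -3], E={u↦6}, C=[AP :: (λx. (u * u)) :: AP], D=[(∅, ∅, ∅)]>
[9] <S=∅, E={v↦-3, u↦6}, C=[4], D=[(∅, {u↦6}, [(λx. (u * u)) :: AP]) :: (∅, ∅, ∅)]>
[10] <S=[4], E={v↦-3, u↦6}, C=∅, D=[(∅, {u↦6}, [(λx. (u * u)) :: AP]) :: (∅, ∅, ∅)]>
[11] <S=[4], E={u↦6}, C=[(λx. (u * u)) :: AP], D=[(∅, ∅, ∅)]>
[12] <S=[clo(λx. (u * u), {u↦6}) :: 4], E={u↦6}, C=[AP], D=[(∅, ∅, ∅)]>
[13] <S=∅, E={x↦4, u↦6}, C=[(u * u)], D=[(∅, {u↦6}, ∅) :: (∅, ∅, ∅)]>
[14] <S=∅, E={x↦4, u↦6}, C=[u :: u :: PRIM2(mul)], D=[(∅, {u↦6}, ∅) :: (∅, ∅, ∅)]>
[15] <S=[6], E={x↦4, u↦6}, C=[u :: PRIM2(mul)], D=[(∅, {u↦6}, ∅) :: (∅, ∅, ∅)]>
[16] <S=[6 :: 6], E={x↦4, u↦6}, C=[PRIM2(mul)], D=[(∅, {u↦6}, ∅) :: (∅, ∅, ∅)]>
[17] <S=[36], E={x↦4, u↦6}, C=∅, D=[(∅, {u↦6}, ∅) :: (∅, ∅, ∅)]>
[18] <S=[36], E={u↦6}, C=∅, D=[(∅, ∅, ∅)]>
[19] <S=[36], E=∅, C=∅, D=∅>
→ final value 36

Answer: 36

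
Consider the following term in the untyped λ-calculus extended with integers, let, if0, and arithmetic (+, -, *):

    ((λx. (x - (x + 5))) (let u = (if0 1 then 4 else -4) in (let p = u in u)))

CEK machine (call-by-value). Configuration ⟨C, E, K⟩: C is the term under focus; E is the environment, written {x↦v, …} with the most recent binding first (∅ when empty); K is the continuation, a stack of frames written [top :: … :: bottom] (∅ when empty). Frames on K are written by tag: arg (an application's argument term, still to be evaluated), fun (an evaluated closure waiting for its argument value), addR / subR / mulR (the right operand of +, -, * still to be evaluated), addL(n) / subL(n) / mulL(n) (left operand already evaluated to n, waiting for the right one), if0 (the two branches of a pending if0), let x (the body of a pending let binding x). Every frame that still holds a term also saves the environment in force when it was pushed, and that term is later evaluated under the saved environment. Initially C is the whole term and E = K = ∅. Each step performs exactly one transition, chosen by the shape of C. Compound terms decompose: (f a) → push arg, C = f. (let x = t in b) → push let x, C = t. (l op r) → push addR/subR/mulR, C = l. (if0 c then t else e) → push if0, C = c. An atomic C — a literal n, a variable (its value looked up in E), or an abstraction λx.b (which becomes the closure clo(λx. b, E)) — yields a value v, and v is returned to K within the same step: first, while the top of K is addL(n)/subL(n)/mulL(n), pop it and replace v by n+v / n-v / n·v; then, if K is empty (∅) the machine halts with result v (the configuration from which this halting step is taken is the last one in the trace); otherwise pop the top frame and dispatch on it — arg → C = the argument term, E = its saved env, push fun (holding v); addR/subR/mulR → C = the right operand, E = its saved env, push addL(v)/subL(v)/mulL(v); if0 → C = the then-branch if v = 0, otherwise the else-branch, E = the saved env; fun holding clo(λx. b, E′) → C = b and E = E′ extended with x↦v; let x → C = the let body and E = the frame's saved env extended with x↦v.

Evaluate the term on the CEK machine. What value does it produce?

Answer: -5

Machine steps:
t=0: [C=((λx. (x - (x + 5))) (let u = (if0 1 then 4 else -4) in (let p = u in u))) | E=∅ | K=∅]
t=1: [C=(λx. (x - (x + 5))) | E=∅ | K=[arg]]
t=2: [C=(let u = (if0 1 then 4 else -4) in (let p = u in u)) | E=∅ | K=[fun]]
t=3: [C=(if0 1 then 4 else -4) | E=∅ | K=[let u :: fun]]
t=4: [C=1 | E=∅ | K=[if0 :: let u :: fun]]
t=5: [C=-4 | E=∅ | K=[let u :: fun]]
t=6: [C=(let p = u in u) | E={u↦-4} | K=[fun]]
t=7: [C=u | E={u↦-4} | K=[let p :: fun]]
t=8: [C=u | E={p↦-4, u↦-4} | K=[fun]]
t=9: [C=(x - (x + 5)) | E={x↦-4} | K=∅]
t=10: [C=x | E={x↦-4} | K=[subR]]
t=11: [C=(x + 5) | E={x↦-4} | K=[subL(-4)]]
t=12: [C=x | E={x↦-4} | K=[addR :: subL(-4)]]
t=13: [C=5 | E={x↦-4} | K=[addL(-4) :: subL(-4)]]
→ final value -5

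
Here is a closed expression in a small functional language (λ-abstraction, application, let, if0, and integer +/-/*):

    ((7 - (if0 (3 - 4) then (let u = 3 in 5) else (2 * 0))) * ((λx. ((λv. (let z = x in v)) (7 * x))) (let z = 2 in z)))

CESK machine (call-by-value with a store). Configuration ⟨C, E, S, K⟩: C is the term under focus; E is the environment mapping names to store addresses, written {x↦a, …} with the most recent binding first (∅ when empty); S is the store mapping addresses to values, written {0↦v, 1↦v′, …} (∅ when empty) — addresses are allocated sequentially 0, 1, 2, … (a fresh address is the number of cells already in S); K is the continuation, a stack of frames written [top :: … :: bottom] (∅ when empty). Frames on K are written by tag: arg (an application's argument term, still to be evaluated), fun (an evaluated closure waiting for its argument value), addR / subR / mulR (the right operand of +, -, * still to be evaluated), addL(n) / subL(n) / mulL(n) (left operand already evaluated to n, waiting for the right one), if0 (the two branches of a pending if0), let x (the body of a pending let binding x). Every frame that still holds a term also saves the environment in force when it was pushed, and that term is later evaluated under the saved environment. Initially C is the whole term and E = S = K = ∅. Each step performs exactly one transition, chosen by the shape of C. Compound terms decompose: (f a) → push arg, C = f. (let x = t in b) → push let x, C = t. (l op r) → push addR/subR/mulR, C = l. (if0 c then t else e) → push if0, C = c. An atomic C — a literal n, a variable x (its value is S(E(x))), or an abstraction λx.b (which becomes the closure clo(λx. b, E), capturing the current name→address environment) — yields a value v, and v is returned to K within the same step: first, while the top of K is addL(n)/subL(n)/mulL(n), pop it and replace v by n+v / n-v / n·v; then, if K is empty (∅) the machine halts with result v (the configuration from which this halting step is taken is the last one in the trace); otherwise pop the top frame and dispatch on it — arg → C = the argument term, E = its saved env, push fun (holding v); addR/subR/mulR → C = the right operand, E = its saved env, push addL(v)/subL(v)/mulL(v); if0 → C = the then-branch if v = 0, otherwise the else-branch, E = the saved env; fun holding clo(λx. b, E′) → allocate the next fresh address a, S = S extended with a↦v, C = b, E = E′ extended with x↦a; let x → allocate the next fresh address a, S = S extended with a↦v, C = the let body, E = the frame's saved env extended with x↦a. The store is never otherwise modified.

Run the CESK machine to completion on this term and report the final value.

0. ⟨C=((7 - (if0 (3 - 4) then (let u = 3 in 5) else (2 * 0))) * ((λx. ((λv. (let z = x in v)) (7 * x))) (let z = 2 in z))); E=∅; S=∅; K=∅⟩
1. ⟨C=(7 - (if0 (3 - 4) then (let u = 3 in 5) else (2 * 0))); E=∅; S=∅; K=[mulR]⟩
2. ⟨C=7; E=∅; S=∅; K=[subR :: mulR]⟩
3. ⟨C=(if0 (3 - 4) then (let u = 3 in 5) else (2 * 0)); E=∅; S=∅; K=[subL(7) :: mulR]⟩
4. ⟨C=(3 - 4); E=∅; S=∅; K=[if0 :: subL(7) :: mulR]⟩
5. ⟨C=3; E=∅; S=∅; K=[subR :: if0 :: subL(7) :: mulR]⟩
6. ⟨C=4; E=∅; S=∅; K=[subL(3) :: if0 :: subL(7) :: mulR]⟩
7. ⟨C=(2 * 0); E=∅; S=∅; K=[subL(7) :: mulR]⟩
8. ⟨C=2; E=∅; S=∅; K=[mulR :: subL(7) :: mulR]⟩
9. ⟨C=0; E=∅; S=∅; K=[mulL(2) :: subL(7) :: mulR]⟩
10. ⟨C=((λx. ((λv. (let z = x in v)) (7 * x))) (let z = 2 in z)); E=∅; S=∅; K=[mulL(7)]⟩
11. ⟨C=(λx. ((λv. (let z = x in v)) (7 * x))); E=∅; S=∅; K=[arg :: mulL(7)]⟩
12. ⟨C=(let z = 2 in z); E=∅; S=∅; K=[fun :: mulL(7)]⟩
13. ⟨C=2; E=∅; S=∅; K=[let z :: fun :: mulL(7)]⟩
14. ⟨C=z; E={z↦0}; S={0↦2}; K=[fun :: mulL(7)]⟩
15. ⟨C=((λv. (let z = x in v)) (7 * x)); E={x↦1}; S={0↦2, 1↦2}; K=[mulL(7)]⟩
16. ⟨C=(λv. (let z = x in v)); E={x↦1}; S={0↦2, 1↦2}; K=[arg :: mulL(7)]⟩
17. ⟨C=(7 * x); E={x↦1}; S={0↦2, 1↦2}; K=[fun :: mulL(7)]⟩
18. ⟨C=7; E={x↦1}; S={0↦2, 1↦2}; K=[mulR :: fun :: mulL(7)]⟩
19. ⟨C=x; E={x↦1}; S={0↦2, 1↦2}; K=[mulL(7) :: fun :: mulL(7)]⟩
20. ⟨C=(let z = x in v); E={v↦2, x↦1}; S={0↦2, 1↦2, 2↦14}; K=[mulL(7)]⟩
21. ⟨C=x; E={v↦2, x↦1}; S={0↦2, 1↦2, 2↦14}; K=[let z :: mulL(7)]⟩
22. ⟨C=v; E={z↦3, v↦2, x↦1}; S={0↦2, 1↦2, 2↦14, 3↦2}; K=[mulL(7)]⟩
→ final value 98

Answer: 98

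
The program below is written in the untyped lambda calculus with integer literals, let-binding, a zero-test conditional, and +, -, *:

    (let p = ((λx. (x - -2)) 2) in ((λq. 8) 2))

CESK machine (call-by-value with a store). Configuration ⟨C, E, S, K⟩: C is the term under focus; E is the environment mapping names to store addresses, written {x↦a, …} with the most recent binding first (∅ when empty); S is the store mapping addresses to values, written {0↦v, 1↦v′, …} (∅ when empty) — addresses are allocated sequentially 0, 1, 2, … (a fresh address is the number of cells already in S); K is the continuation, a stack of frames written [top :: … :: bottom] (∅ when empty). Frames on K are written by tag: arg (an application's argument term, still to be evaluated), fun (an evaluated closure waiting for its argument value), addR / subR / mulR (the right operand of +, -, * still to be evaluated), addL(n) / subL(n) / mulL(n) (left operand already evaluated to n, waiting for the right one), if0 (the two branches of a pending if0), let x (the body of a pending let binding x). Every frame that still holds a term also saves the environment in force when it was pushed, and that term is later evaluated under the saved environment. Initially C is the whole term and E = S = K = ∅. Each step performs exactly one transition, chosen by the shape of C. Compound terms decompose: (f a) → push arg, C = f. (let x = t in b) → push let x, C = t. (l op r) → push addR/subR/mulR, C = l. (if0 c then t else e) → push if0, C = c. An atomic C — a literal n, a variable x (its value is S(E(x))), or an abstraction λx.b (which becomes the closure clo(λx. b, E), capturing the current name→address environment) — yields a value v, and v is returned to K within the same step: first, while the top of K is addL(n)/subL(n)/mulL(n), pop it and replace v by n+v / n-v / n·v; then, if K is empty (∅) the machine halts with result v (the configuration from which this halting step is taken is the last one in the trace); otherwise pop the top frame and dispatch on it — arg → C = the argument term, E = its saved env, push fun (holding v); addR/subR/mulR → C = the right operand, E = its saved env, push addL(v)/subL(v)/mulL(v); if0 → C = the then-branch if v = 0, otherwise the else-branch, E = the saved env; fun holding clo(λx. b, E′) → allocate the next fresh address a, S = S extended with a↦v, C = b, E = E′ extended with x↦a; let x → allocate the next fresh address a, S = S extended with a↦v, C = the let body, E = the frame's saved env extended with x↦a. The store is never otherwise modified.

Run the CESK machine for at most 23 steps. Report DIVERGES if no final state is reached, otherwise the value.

t=0: [C=(let p = ((λx. (x - -2)) 2) in ((λq. 8) 2)) | E=∅ | S=∅ | K=∅]
t=1: [C=((λx. (x - -2)) 2) | E=∅ | S=∅ | K=[let p]]
t=2: [C=(λx. (x - -2)) | E=∅ | S=∅ | K=[arg :: let p]]
t=3: [C=2 | E=∅ | S=∅ | K=[fun :: let p]]
t=4: [C=(x - -2) | E={x↦0} | S={0↦2} | K=[let p]]
t=5: [C=x | E={x↦0} | S={0↦2} | K=[subR :: let p]]
t=6: [C=-2 | E={x↦0} | S={0↦2} | K=[subL(2) :: let p]]
t=7: [C=((λq. 8) 2) | E={p↦1} | S={0↦2, 1↦4} | K=∅]
t=8: [C=(λq. 8) | E={p↦1} | S={0↦2, 1↦4} | K=[arg]]
t=9: [C=2 | E={p↦1} | S={0↦2, 1↦4} | K=[fun]]
t=10: [C=8 | E={q↦2, p↦1} | S={0↦2, 1↦4, 2↦2} | K=∅]
→ final value 8

Answer: 8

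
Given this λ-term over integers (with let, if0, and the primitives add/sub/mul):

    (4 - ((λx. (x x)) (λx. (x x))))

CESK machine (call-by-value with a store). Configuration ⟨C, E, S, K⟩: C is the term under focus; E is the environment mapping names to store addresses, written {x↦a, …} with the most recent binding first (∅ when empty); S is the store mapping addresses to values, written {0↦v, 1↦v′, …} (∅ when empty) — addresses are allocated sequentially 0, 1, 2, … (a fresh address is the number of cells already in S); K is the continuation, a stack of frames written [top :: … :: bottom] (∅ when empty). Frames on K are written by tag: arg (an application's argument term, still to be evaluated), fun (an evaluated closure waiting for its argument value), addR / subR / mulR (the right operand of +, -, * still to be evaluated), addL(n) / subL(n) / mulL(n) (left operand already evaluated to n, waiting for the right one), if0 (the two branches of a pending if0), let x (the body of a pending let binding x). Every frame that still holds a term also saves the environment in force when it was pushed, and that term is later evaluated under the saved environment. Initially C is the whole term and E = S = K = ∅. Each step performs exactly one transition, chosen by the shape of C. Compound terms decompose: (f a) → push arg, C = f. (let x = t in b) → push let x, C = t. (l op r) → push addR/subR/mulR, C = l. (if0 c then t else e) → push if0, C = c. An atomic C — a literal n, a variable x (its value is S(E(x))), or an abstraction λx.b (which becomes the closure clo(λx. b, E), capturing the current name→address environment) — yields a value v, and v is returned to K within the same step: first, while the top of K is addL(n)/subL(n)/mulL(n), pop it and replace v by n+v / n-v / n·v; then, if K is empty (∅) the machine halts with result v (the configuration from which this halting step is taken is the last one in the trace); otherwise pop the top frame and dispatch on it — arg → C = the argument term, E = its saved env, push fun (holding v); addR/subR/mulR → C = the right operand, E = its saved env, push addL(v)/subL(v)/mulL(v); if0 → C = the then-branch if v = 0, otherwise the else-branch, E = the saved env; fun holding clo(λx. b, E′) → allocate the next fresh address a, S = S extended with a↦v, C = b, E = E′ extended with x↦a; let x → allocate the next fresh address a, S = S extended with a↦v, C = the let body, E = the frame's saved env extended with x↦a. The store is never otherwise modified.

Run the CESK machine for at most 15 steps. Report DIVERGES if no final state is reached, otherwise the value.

Answer: DIVERGES (no final state within 15 steps)

Machine steps:
step 0: ⟨C=(4 - ((λx. (x x)) (λx. (x x)))); E=∅; S=∅; K=∅⟩
step 1: ⟨C=4; E=∅; S=∅; K=[subR]⟩
step 2: ⟨C=((λx. (x x)) (λx. (x x))); E=∅; S=∅; K=[subL(4)]⟩
step 3: ⟨C=(λx. (x x)); E=∅; S=∅; K=[arg :: subL(4)]⟩
step 4: ⟨C=(λx. (x x)); E=∅; S=∅; K=[fun :: subL(4)]⟩
step 5: ⟨C=(x x); E={x↦0}; S={0↦clo(λx. (x x), ∅)}; K=[subL(4)]⟩
step 6: ⟨C=x; E={x↦0}; S={0↦clo(λx. (x x), ∅)}; K=[arg :: subL(4)]⟩
step 7: ⟨C=x; E={x↦0}; S={0↦clo(λx. (x x), ∅)}; K=[fun :: subL(4)]⟩
step 8: ⟨C=(x x); E={x↦1}; S={0↦clo(λx. (x x), ∅), 1↦clo(λx. (x x), ∅)}; K=[subL(4)]⟩
step 9: ⟨C=x; E={x↦1}; S={0↦clo(λx. (x x), ∅), 1↦clo(λx. (x x), ∅)}; K=[arg :: subL(4)]⟩
step 10: ⟨C=x; E={x↦1}; S={0↦clo(λx. (x x), ∅), 1↦clo(λx. (x x), ∅)}; K=[fun :: subL(4)]⟩
step 11: ⟨C=(x x); E={x↦2}; S={0↦clo(λx. (x x), ∅), 1↦clo(λx. (x x), ∅), 2↦clo(λx. (x x), ∅)}; K=[subL(4)]⟩
step 12: ⟨C=x; E={x↦2}; S={0↦clo(λx. (x x), ∅), 1↦clo(λx. (x x), ∅), 2↦clo(λx. (x x), ∅)}; K=[arg :: subL(4)]⟩
step 13: ⟨C=x; E={x↦2}; S={0↦clo(λx. (x x), ∅), 1↦clo(λx. (x x), ∅), 2↦clo(λx. (x x), ∅)}; K=[fun :: subL(4)]⟩
step 14: ⟨C=(x x); E={x↦3}; S={0↦clo(λx. (x x), ∅), 1↦clo(λx. (x x), ∅), 2↦clo(λx. (x x), ∅), 3↦clo(λx. (x x), ∅)}; K=[subL(4)]⟩
step 15: ⟨C=x; E={x↦3}; S={0↦clo(λx. (x x), ∅), 1↦clo(λx. (x x), ∅), 2↦clo(λx. (x x), ∅), 3↦clo(λx. (x x), ∅)}; K=[arg :: subL(4)]⟩
→ 15 transitions taken and the configuration is still not final: no result within 15 steps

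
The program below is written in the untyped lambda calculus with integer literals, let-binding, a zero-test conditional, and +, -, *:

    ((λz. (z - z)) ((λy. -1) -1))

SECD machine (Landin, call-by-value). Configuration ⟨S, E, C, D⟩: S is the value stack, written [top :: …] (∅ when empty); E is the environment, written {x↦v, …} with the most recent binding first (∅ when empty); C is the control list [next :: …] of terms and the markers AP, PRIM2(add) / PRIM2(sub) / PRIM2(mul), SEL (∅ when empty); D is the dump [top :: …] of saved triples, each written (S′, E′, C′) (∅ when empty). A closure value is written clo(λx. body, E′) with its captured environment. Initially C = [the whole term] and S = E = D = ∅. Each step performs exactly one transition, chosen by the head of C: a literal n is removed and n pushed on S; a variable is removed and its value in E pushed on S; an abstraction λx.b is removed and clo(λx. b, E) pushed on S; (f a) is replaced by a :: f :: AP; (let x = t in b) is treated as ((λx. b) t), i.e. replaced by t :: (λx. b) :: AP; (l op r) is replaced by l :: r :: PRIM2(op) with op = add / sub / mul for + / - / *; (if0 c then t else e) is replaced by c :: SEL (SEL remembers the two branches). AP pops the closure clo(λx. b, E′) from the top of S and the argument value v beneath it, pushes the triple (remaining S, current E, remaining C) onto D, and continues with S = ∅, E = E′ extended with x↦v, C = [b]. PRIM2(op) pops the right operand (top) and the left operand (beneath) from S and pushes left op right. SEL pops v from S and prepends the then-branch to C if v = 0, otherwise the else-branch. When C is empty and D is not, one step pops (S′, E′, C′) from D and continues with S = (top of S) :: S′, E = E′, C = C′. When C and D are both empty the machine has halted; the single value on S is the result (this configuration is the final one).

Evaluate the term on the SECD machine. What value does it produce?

t=0: [S=∅ | E=∅ | C=[((λz. (z - z)) ((λy. -1) -1))] | D=∅]
t=1: [S=∅ | E=∅ | C=[((λy. -1) -1) :: (λz. (z - z)) :: AP] | D=∅]
t=2: [S=∅ | E=∅ | C=[-1 :: (λy. -1) :: AP :: (λz. (z - z)) :: AP] | D=∅]
t=3: [S=[-1] | E=∅ | C=[(λy. -1) :: AP :: (λz. (z - z)) :: AP] | D=∅]
t=4: [S=[clo(λy. -1, ∅) :: -1] | E=∅ | C=[AP :: (λz. (z - z)) :: AP] | D=∅]
t=5: [S=∅ | E={y↦-1} | C=[-1] | D=[(∅, ∅, [(λz. (z - z)) :: AP])]]
t=6: [S=[-1] | E={y↦-1} | C=∅ | D=[(∅, ∅, [(λz. (z - z)) :: AP])]]
t=7: [S=[-1] | E=∅ | C=[(λz. (z - z)) :: AP] | D=∅]
t=8: [S=[clo(λz. (z - z), ∅) :: -1] | E=∅ | C=[AP] | D=∅]
t=9: [S=∅ | E={z↦-1} | C=[(z - z)] | D=[(∅, ∅, ∅)]]
t=10: [S=∅ | E={z↦-1} | C=[z :: z :: PRIM2(sub)] | D=[(∅, ∅, ∅)]]
t=11: [S=[-1] | E={z↦-1} | C=[z :: PRIM2(sub)] | D=[(∅, ∅, ∅)]]
t=12: [S=[-1 :: -1] | E={z↦-1} | C=[PRIM2(sub)] | D=[(∅, ∅, ∅)]]
t=13: [S=[0] | E={z↦-1} | C=∅ | D=[(∅, ∅, ∅)]]
t=14: [S=[0] | E=∅ | C=∅ | D=∅]
→ final value 0

Answer: 0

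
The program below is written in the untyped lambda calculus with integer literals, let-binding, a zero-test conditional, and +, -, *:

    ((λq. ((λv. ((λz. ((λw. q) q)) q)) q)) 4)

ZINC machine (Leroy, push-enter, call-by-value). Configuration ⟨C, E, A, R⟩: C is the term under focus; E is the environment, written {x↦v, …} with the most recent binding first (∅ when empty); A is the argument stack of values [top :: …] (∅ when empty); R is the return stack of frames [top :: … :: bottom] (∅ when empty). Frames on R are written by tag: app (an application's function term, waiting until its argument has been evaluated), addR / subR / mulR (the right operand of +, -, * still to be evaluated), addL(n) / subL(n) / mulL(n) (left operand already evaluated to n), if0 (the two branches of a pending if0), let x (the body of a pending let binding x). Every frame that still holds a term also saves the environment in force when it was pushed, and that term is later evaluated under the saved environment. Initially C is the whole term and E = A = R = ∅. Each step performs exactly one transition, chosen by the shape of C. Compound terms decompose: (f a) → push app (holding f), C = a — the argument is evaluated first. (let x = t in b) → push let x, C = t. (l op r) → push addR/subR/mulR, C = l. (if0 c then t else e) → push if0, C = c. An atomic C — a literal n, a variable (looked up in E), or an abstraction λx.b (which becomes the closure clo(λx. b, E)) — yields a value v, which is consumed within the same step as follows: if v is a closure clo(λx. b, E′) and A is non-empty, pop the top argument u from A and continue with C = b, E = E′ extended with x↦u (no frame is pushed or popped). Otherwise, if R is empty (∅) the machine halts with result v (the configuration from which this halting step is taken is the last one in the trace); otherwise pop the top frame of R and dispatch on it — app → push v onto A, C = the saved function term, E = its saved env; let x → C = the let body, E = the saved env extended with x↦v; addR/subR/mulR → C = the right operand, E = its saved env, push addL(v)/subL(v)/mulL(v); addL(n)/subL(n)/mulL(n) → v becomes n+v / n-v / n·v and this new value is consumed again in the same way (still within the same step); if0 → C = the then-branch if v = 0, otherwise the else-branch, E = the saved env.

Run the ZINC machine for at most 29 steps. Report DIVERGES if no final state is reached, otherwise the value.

Answer: 4

Derivation:
[0] [C=((λq. ((λv. ((λz. ((λw. q) q)) q)) q)) 4) | E=∅ | A=∅ | R=∅]
[1] [C=4 | E=∅ | A=∅ | R=[app]]
[2] [C=(λq. ((λv. ((λz. ((λw. q) q)) q)) q)) | E=∅ | A=[4] | R=∅]
[3] [C=((λv. ((λz. ((λw. q) q)) q)) q) | E={q↦4} | A=∅ | R=∅]
[4] [C=q | E={q↦4} | A=∅ | R=[app]]
[5] [C=(λv. ((λz. ((λw. q) q)) q)) | E={q↦4} | A=[4] | R=∅]
[6] [C=((λz. ((λw. q) q)) q) | E={v↦4, q↦4} | A=∅ | R=∅]
[7] [C=q | E={v↦4, q↦4} | A=∅ | R=[app]]
[8] [C=(λz. ((λw. q) q)) | E={v↦4, q↦4} | A=[4] | R=∅]
[9] [C=((λw. q) q) | E={z↦4, v↦4, q↦4} | A=∅ | R=∅]
[10] [C=q | E={z↦4, v↦4, q↦4} | A=∅ | R=[app]]
[11] [C=(λw. q) | E={z↦4, v↦4, q↦4} | A=[4] | R=∅]
[12] [C=q | E={w↦4, z↦4, v↦4, q↦4} | A=∅ | R=∅]
→ final value 4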